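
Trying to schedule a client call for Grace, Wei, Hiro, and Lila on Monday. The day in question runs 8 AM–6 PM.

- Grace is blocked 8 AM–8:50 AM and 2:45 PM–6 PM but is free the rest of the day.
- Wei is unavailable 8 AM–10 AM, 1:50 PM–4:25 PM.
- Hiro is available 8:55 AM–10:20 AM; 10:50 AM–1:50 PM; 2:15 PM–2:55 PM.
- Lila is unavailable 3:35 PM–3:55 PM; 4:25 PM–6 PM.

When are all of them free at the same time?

Grace free: 08:50-14:45 (invert busy blocks within the working day).
Wei free: 10:00-13:50, 16:25-18:00 (invert busy blocks within the working day).
Hiro free: 08:55-10:20, 10:50-13:50, 14:15-14:55.
Lila free: 08:00-15:35, 15:55-16:25 (invert busy blocks within the working day).
Grace ∩ Wei: 10:00-13:50.
Grace ∩ Wei ∩ Hiro: 10:00-10:20, 10:50-13:50.
Grace ∩ Wei ∩ Hiro ∩ Lila: 10:00-10:20, 10:50-13:50.

10:00-10:20, 10:50-13:50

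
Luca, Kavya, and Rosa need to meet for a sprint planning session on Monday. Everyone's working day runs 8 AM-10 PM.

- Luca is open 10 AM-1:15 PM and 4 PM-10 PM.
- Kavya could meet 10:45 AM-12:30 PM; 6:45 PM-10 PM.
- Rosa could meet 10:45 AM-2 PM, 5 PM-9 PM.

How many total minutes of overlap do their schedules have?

240

Luca ∩ Kavya: 10:45-12:30, 18:45-22:00.
Luca ∩ Kavya ∩ Rosa: 10:45-12:30, 18:45-21:00.
Summing the common windows: 105 + 135 = 240 minutes.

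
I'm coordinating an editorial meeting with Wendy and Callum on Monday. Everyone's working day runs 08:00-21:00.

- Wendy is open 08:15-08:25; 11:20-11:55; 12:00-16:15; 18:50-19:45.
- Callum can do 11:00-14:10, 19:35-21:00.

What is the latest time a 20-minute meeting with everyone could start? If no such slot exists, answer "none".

Wendy ∩ Callum: 11:20-11:55, 12:00-14:10, 19:35-19:45.
The last common window of at least 20 minutes is 12:00-14:10; a 20-minute meeting can start as late as 13:50 and still end by 14:10.

13:50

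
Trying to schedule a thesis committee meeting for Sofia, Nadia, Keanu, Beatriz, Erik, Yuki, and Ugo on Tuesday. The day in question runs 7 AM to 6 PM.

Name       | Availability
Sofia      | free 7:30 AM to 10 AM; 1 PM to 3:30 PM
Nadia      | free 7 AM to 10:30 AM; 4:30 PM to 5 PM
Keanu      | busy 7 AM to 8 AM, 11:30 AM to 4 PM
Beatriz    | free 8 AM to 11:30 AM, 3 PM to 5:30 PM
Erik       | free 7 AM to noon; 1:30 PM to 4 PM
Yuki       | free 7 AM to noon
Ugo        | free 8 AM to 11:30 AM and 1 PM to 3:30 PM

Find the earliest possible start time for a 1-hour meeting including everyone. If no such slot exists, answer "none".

Sofia free: 07:30-10:00, 13:00-15:30.
Nadia free: 07:00-10:30, 16:30-17:00.
Keanu free: 08:00-11:30, 16:00-18:00 (invert busy blocks within the working day).
Beatriz free: 08:00-11:30, 15:00-17:30.
Erik free: 07:00-12:00, 13:30-16:00.
Yuki free: 07:00-12:00.
Ugo free: 08:00-11:30, 13:00-15:30.
Sofia ∩ Nadia: 07:30-10:00.
Sofia ∩ Nadia ∩ Keanu: 08:00-10:00.
Sofia ∩ Nadia ∩ Keanu ∩ Beatriz: 08:00-10:00.
Sofia ∩ Nadia ∩ Keanu ∩ Beatriz ∩ Erik: 08:00-10:00.
Sofia ∩ Nadia ∩ Keanu ∩ Beatriz ∩ Erik ∩ Yuki: 08:00-10:00.
Sofia ∩ Nadia ∩ Keanu ∩ Beatriz ∩ Erik ∩ Yuki ∩ Ugo: 08:00-10:00.
The first common window of at least 60 minutes is 08:00-10:00, so the earliest start is 08:00.

08:00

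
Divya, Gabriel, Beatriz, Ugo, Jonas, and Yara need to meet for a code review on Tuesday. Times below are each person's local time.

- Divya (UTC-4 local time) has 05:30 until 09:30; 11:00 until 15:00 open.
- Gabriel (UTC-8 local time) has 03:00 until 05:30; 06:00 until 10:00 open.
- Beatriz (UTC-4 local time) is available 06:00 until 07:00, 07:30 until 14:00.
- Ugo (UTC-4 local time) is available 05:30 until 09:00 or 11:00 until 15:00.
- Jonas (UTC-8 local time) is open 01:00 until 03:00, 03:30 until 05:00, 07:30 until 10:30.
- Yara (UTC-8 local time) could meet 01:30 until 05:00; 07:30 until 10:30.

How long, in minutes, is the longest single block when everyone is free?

Divya in UTC: 09:30-13:30, 15:00-19:00 (add 4h to convert from UTC-4).
Gabriel in UTC: 11:00-13:30, 14:00-18:00 (add 8h to convert from UTC-8).
Beatriz in UTC: 10:00-11:00, 11:30-18:00 (add 4h to convert from UTC-4).
Ugo in UTC: 09:30-13:00, 15:00-19:00 (add 4h to convert from UTC-4).
Jonas in UTC: 09:00-11:00, 11:30-13:00, 15:30-18:30 (add 8h to convert from UTC-8).
Yara in UTC: 09:30-13:00, 15:30-18:30 (add 8h to convert from UTC-8).
Divya ∩ Gabriel: 11:00-13:30, 15:00-18:00.
Divya ∩ Gabriel ∩ Beatriz: 11:30-13:30, 15:00-18:00.
Divya ∩ Gabriel ∩ Beatriz ∩ Ugo: 11:30-13:00, 15:00-18:00.
Divya ∩ Gabriel ∩ Beatriz ∩ Ugo ∩ Jonas: 11:30-13:00, 15:30-18:00.
Divya ∩ Gabriel ∩ Beatriz ∩ Ugo ∩ Jonas ∩ Yara: 11:30-13:00, 15:30-18:00.
Those are the intersection windows.
The longest is 15:30-18:00 at 150 minutes.

150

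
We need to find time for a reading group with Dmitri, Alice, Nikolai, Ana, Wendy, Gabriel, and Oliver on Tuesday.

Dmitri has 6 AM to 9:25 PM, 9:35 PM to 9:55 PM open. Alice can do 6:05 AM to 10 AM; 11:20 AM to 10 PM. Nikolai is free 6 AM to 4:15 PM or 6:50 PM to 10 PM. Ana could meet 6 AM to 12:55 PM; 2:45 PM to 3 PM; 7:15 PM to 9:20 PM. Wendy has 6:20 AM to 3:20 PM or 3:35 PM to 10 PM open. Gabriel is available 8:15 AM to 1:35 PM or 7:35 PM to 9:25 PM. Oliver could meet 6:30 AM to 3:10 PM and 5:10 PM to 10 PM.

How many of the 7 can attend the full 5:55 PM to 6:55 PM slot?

Dmitri, Alice, Wendy, and Oliver can make the full 17:55-18:55 slot — that's 4.

4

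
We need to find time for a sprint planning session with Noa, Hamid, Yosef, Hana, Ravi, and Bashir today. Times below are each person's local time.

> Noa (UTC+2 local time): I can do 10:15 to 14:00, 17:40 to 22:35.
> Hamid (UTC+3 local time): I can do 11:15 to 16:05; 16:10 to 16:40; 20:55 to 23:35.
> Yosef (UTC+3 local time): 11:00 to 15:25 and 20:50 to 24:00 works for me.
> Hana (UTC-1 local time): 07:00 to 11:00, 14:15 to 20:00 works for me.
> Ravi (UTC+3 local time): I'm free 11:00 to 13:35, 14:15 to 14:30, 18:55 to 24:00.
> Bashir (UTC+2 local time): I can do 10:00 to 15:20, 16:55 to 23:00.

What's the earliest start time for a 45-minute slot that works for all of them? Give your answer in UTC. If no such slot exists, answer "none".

08:15

Noa in UTC: 08:15-12:00, 15:40-20:35 (subtract 2h to convert from UTC+2).
Hamid in UTC: 08:15-13:05, 13:10-13:40, 17:55-20:35 (subtract 3h to convert from UTC+3).
Yosef in UTC: 08:00-12:25, 17:50-21:00 (subtract 3h to convert from UTC+3).
Hana in UTC: 08:00-12:00, 15:15-21:00 (add 1h to convert from UTC-1).
Ravi in UTC: 08:00-10:35, 11:15-11:30, 15:55-21:00 (subtract 3h to convert from UTC+3).
Bashir in UTC: 08:00-13:20, 14:55-21:00 (subtract 2h to convert from UTC+2).
Noa ∩ Hamid: 08:15-12:00, 17:55-20:35.
Noa ∩ Hamid ∩ Yosef: 08:15-12:00, 17:55-20:35.
Noa ∩ Hamid ∩ Yosef ∩ Hana: 08:15-12:00, 17:55-20:35.
Noa ∩ Hamid ∩ Yosef ∩ Hana ∩ Ravi: 08:15-10:35, 11:15-11:30, 17:55-20:35.
Noa ∩ Hamid ∩ Yosef ∩ Hana ∩ Ravi ∩ Bashir: 08:15-10:35, 11:15-11:30, 17:55-20:35.
The first common window of at least 45 minutes is 08:15-10:35, so the earliest start is 08:15.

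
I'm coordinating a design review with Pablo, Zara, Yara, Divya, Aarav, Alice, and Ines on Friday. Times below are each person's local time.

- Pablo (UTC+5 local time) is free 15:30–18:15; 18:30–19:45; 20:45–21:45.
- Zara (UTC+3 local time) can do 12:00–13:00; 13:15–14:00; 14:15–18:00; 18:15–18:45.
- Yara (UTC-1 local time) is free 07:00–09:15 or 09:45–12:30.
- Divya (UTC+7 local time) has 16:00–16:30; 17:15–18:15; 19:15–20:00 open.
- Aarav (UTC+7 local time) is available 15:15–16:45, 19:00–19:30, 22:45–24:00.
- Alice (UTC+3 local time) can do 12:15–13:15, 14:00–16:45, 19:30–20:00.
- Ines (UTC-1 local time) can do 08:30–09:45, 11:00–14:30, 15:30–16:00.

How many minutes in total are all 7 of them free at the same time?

Pablo in UTC: 10:30-13:15, 13:30-14:45, 15:45-16:45 (subtract 5h to convert from UTC+5).
Zara in UTC: 09:00-10:00, 10:15-11:00, 11:15-15:00, 15:15-15:45 (subtract 3h to convert from UTC+3).
Yara in UTC: 08:00-10:15, 10:45-13:30 (add 1h to convert from UTC-1).
Divya in UTC: 09:00-09:30, 10:15-11:15, 12:15-13:00 (subtract 7h to convert from UTC+7).
Aarav in UTC: 08:15-09:45, 12:00-12:30, 15:45-17:00 (subtract 7h to convert from UTC+7).
Alice in UTC: 09:15-10:15, 11:00-13:45, 16:30-17:00 (subtract 3h to convert from UTC+3).
Ines in UTC: 09:30-10:45, 12:00-15:30, 16:30-17:00 (add 1h to convert from UTC-1).
Pablo ∩ Zara: 10:30-11:00, 11:15-13:15, 13:30-14:45.
Pablo ∩ Zara ∩ Yara: 10:45-11:00, 11:15-13:15.
Pablo ∩ Zara ∩ Yara ∩ Divya: 10:45-11:00, 12:15-13:00.
Pablo ∩ Zara ∩ Yara ∩ Divya ∩ Aarav: 12:15-12:30.
Pablo ∩ Zara ∩ Yara ∩ Divya ∩ Aarav ∩ Alice: 12:15-12:30.
Pablo ∩ Zara ∩ Yara ∩ Divya ∩ Aarav ∩ Alice ∩ Ines: 12:15-12:30.
So the common availability across everyone is 12:15-12:30.
That's a single block of 15 minutes.

15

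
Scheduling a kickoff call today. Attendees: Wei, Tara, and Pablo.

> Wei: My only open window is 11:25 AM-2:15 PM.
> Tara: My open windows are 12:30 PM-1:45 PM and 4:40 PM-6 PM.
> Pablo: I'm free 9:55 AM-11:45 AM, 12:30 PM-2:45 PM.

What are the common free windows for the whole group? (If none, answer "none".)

Wei ∩ Tara: 12:30-13:45.
Wei ∩ Tara ∩ Pablo: 12:30-13:45.

12:30-13:45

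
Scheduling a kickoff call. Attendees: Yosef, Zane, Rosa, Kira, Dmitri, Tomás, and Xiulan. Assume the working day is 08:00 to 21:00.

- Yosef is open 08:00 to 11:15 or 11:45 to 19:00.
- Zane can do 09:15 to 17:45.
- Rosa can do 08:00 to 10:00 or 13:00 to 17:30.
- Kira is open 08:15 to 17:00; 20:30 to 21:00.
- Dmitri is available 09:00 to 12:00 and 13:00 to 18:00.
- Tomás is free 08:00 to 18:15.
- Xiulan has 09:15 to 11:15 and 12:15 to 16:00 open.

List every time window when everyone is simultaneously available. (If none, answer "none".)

09:15-10:00, 13:00-16:00

Yosef ∩ Zane: 09:15-11:15, 11:45-17:45.
Yosef ∩ Zane ∩ Rosa: 09:15-10:00, 13:00-17:30.
Yosef ∩ Zane ∩ Rosa ∩ Kira: 09:15-10:00, 13:00-17:00.
Yosef ∩ Zane ∩ Rosa ∩ Kira ∩ Dmitri: 09:15-10:00, 13:00-17:00.
Yosef ∩ Zane ∩ Rosa ∩ Kira ∩ Dmitri ∩ Tomás: 09:15-10:00, 13:00-17:00.
Yosef ∩ Zane ∩ Rosa ∩ Kira ∩ Dmitri ∩ Tomás ∩ Xiulan: 09:15-10:00, 13:00-16:00.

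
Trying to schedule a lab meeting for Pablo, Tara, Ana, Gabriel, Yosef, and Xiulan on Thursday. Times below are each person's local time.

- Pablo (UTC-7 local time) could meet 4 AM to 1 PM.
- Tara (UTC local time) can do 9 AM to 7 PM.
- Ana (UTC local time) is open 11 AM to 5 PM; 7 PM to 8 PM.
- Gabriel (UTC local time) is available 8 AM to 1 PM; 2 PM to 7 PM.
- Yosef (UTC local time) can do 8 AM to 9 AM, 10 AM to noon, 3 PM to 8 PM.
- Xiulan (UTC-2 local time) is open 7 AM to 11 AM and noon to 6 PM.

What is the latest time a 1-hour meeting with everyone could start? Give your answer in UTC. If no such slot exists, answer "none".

16:00

Pablo in UTC: 11:00-20:00 (add 7h to convert from UTC-7).
Tara in UTC: 09:00-19:00.
Ana in UTC: 11:00-17:00, 19:00-20:00.
Gabriel in UTC: 08:00-13:00, 14:00-19:00.
Yosef in UTC: 08:00-09:00, 10:00-12:00, 15:00-20:00.
Xiulan in UTC: 09:00-13:00, 14:00-20:00 (add 2h to convert from UTC-2).
Pablo ∩ Tara: 11:00-19:00.
Pablo ∩ Tara ∩ Ana: 11:00-17:00.
Pablo ∩ Tara ∩ Ana ∩ Gabriel: 11:00-13:00, 14:00-17:00.
Pablo ∩ Tara ∩ Ana ∩ Gabriel ∩ Yosef: 11:00-12:00, 15:00-17:00.
Pablo ∩ Tara ∩ Ana ∩ Gabriel ∩ Yosef ∩ Xiulan: 11:00-12:00, 15:00-17:00.
So the common availability across everyone is 11:00-12:00, 15:00-17:00.
The last common window of at least 60 minutes is 15:00-17:00; a 60-minute meeting can start as late as 16:00 and still end by 17:00.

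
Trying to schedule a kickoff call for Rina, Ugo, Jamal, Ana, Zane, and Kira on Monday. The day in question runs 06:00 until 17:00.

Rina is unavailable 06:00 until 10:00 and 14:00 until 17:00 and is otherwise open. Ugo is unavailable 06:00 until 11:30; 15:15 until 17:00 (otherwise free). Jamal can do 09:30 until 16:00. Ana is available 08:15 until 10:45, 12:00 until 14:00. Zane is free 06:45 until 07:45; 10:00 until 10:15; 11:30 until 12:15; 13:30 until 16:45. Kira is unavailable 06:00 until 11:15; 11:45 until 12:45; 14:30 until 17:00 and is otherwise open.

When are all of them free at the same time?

13:30-14:00

Rina free: 10:00-14:00 (invert busy blocks within the working day).
Ugo free: 11:30-15:15 (invert busy blocks within the working day).
Jamal free: 09:30-16:00.
Ana free: 08:15-10:45, 12:00-14:00.
Zane free: 06:45-07:45, 10:00-10:15, 11:30-12:15, 13:30-16:45.
Kira free: 11:15-11:45, 12:45-14:30 (invert busy blocks within the working day).
Rina ∩ Ugo: 11:30-14:00.
Rina ∩ Ugo ∩ Jamal: 11:30-14:00.
Rina ∩ Ugo ∩ Jamal ∩ Ana: 12:00-14:00.
Rina ∩ Ugo ∩ Jamal ∩ Ana ∩ Zane: 12:00-12:15, 13:30-14:00.
Rina ∩ Ugo ∩ Jamal ∩ Ana ∩ Zane ∩ Kira: 13:30-14:00.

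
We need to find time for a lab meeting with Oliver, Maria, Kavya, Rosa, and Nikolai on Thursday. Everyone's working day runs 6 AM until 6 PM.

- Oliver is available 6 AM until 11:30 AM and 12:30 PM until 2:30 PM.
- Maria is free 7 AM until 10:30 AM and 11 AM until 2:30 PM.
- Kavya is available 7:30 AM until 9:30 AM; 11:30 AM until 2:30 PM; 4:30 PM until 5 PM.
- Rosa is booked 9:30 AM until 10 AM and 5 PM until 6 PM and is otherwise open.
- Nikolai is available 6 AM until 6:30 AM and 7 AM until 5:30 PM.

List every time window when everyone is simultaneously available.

07:30-09:30, 12:30-14:30

Oliver free: 06:00-11:30, 12:30-14:30.
Maria free: 07:00-10:30, 11:00-14:30.
Kavya free: 07:30-09:30, 11:30-14:30, 16:30-17:00.
Rosa free: 06:00-09:30, 10:00-17:00 (invert busy blocks within the working day).
Nikolai free: 06:00-06:30, 07:00-17:30.
Oliver ∩ Maria: 07:00-10:30, 11:00-11:30, 12:30-14:30.
Oliver ∩ Maria ∩ Kavya: 07:30-09:30, 12:30-14:30.
Oliver ∩ Maria ∩ Kavya ∩ Rosa: 07:30-09:30, 12:30-14:30.
Oliver ∩ Maria ∩ Kavya ∩ Rosa ∩ Nikolai: 07:30-09:30, 12:30-14:30.
So the common availability across everyone is 07:30-09:30, 12:30-14:30.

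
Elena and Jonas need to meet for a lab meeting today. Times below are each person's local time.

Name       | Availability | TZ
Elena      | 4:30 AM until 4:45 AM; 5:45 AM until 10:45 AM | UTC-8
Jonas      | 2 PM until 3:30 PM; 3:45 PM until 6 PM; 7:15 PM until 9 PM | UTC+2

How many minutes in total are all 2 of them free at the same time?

240

Elena in UTC: 12:30-12:45, 13:45-18:45 (add 8h to convert from UTC-8).
Jonas in UTC: 12:00-13:30, 13:45-16:00, 17:15-19:00 (subtract 2h to convert from UTC+2).
Elena ∩ Jonas: 12:30-12:45, 13:45-16:00, 17:15-18:45.
Summing the common windows: 15 + 135 + 90 = 240 minutes.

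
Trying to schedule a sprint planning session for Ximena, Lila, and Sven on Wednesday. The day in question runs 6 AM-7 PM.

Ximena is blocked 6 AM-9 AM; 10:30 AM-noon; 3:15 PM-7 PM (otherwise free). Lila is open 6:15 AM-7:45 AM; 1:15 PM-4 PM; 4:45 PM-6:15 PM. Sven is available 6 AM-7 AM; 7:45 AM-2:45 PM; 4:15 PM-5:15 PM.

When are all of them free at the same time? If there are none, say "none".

13:15-14:45

Ximena free: 09:00-10:30, 12:00-15:15 (invert busy blocks within the working day).
Lila free: 06:15-07:45, 13:15-16:00, 16:45-18:15.
Sven free: 06:00-07:00, 07:45-14:45, 16:15-17:15.
Ximena ∩ Lila: 13:15-15:15.
Ximena ∩ Lila ∩ Sven: 13:15-14:45.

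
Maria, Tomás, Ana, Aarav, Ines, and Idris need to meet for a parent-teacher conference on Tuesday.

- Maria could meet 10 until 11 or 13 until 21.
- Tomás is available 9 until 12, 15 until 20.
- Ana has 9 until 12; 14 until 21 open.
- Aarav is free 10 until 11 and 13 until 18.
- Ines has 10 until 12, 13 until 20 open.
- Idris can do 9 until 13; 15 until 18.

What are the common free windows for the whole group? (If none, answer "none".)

Maria ∩ Tomás: 10:00-11:00, 15:00-20:00.
Maria ∩ Tomás ∩ Ana: 10:00-11:00, 15:00-20:00.
Maria ∩ Tomás ∩ Ana ∩ Aarav: 10:00-11:00, 15:00-18:00.
Maria ∩ Tomás ∩ Ana ∩ Aarav ∩ Ines: 10:00-11:00, 15:00-18:00.
Maria ∩ Tomás ∩ Ana ∩ Aarav ∩ Ines ∩ Idris: 10:00-11:00, 15:00-18:00.
So the common availability across everyone is 10:00-11:00, 15:00-18:00.

10:00-11:00, 15:00-18:00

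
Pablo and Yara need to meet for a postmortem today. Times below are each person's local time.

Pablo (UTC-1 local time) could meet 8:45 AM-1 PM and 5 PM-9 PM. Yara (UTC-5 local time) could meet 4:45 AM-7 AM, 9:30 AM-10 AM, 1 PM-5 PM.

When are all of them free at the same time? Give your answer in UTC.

09:45-12:00, 18:00-22:00

Pablo in UTC: 09:45-14:00, 18:00-22:00 (add 1h to convert from UTC-1).
Yara in UTC: 09:45-12:00, 14:30-15:00, 18:00-22:00 (add 5h to convert from UTC-5).
Pablo ∩ Yara: 09:45-12:00, 18:00-22:00.
So the common availability across everyone is 09:45-12:00, 18:00-22:00.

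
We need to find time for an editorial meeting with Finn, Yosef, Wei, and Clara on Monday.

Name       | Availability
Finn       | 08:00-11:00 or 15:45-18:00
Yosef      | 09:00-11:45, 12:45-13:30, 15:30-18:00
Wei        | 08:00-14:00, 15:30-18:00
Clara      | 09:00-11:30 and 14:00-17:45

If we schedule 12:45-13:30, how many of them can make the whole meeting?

Yosef and Wei can make the full 12:45-13:30 slot — that's 2.

2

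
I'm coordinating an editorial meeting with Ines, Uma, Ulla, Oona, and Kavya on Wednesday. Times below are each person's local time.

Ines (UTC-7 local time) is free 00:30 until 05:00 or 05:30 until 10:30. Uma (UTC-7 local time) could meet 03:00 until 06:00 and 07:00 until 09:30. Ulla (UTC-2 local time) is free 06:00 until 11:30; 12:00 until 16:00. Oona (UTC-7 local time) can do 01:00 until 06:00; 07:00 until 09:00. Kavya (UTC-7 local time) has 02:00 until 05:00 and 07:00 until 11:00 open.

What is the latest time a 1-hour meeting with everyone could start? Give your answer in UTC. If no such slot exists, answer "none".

Ines in UTC: 07:30-12:00, 12:30-17:30 (add 7h to convert from UTC-7).
Uma in UTC: 10:00-13:00, 14:00-16:30 (add 7h to convert from UTC-7).
Ulla in UTC: 08:00-13:30, 14:00-18:00 (add 2h to convert from UTC-2).
Oona in UTC: 08:00-13:00, 14:00-16:00 (add 7h to convert from UTC-7).
Kavya in UTC: 09:00-12:00, 14:00-18:00 (add 7h to convert from UTC-7).
Ines ∩ Uma: 10:00-12:00, 12:30-13:00, 14:00-16:30.
Ines ∩ Uma ∩ Ulla: 10:00-12:00, 12:30-13:00, 14:00-16:30.
Ines ∩ Uma ∩ Ulla ∩ Oona: 10:00-12:00, 12:30-13:00, 14:00-16:00.
Ines ∩ Uma ∩ Ulla ∩ Oona ∩ Kavya: 10:00-12:00, 14:00-16:00.
The last common window of at least 60 minutes is 14:00-16:00; a 60-minute meeting can start as late as 15:00 and still end by 16:00.

15:00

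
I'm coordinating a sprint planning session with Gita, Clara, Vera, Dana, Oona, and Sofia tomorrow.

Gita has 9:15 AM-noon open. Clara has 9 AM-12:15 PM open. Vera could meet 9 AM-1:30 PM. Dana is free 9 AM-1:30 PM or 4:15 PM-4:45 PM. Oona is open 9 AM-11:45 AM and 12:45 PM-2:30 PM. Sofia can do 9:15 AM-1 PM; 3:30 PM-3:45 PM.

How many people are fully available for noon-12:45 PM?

Vera, Dana, and Sofia can make the full 12:00-12:45 slot — that's 3.

3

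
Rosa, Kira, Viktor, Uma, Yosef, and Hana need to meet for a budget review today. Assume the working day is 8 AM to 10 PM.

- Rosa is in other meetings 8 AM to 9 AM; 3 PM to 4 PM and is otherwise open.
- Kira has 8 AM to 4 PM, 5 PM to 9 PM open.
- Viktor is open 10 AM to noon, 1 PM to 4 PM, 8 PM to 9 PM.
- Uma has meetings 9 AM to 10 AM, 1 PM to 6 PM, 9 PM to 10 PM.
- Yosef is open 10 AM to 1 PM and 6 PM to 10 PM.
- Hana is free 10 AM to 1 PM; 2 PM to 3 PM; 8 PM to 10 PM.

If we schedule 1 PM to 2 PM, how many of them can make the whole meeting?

Rosa free: 09:00-15:00, 16:00-22:00 (invert busy blocks within the working day).
Kira free: 08:00-16:00, 17:00-21:00.
Viktor free: 10:00-12:00, 13:00-16:00, 20:00-21:00.
Uma free: 08:00-09:00, 10:00-13:00, 18:00-21:00 (invert busy blocks within the working day).
Yosef free: 10:00-13:00, 18:00-22:00.
Hana free: 10:00-13:00, 14:00-15:00, 20:00-22:00.
Rosa, Kira, and Viktor can make the full 13:00-14:00 slot — that's 3.

3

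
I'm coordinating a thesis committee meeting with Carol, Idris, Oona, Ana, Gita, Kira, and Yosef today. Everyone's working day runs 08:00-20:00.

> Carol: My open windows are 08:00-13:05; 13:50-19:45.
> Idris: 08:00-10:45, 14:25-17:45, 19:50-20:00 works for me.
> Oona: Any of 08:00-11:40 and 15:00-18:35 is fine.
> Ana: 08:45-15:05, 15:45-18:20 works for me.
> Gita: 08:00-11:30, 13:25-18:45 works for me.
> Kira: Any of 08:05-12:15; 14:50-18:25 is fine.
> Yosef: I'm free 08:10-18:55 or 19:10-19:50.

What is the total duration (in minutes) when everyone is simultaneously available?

245

Carol ∩ Idris: 08:00-10:45, 14:25-17:45.
Carol ∩ Idris ∩ Oona: 08:00-10:45, 15:00-17:45.
Carol ∩ Idris ∩ Oona ∩ Ana: 08:45-10:45, 15:00-15:05, 15:45-17:45.
Carol ∩ Idris ∩ Oona ∩ Ana ∩ Gita: 08:45-10:45, 15:00-15:05, 15:45-17:45.
Carol ∩ Idris ∩ Oona ∩ Ana ∩ Gita ∩ Kira: 08:45-10:45, 15:00-15:05, 15:45-17:45.
Carol ∩ Idris ∩ Oona ∩ Ana ∩ Gita ∩ Kira ∩ Yosef: 08:45-10:45, 15:00-15:05, 15:45-17:45.
Summing the common windows: 120 + 5 + 120 = 245 minutes.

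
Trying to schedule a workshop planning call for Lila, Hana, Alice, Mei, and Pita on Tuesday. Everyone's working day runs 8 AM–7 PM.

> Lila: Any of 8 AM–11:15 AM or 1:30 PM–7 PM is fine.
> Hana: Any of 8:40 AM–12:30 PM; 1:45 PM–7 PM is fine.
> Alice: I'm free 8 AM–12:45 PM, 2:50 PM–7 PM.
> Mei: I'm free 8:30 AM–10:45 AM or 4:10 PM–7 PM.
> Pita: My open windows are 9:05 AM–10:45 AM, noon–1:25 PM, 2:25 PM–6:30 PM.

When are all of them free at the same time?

09:05-10:45, 16:10-18:30

Lila ∩ Hana: 08:40-11:15, 13:45-19:00.
Lila ∩ Hana ∩ Alice: 08:40-11:15, 14:50-19:00.
Lila ∩ Hana ∩ Alice ∩ Mei: 08:40-10:45, 16:10-19:00.
Lila ∩ Hana ∩ Alice ∩ Mei ∩ Pita: 09:05-10:45, 16:10-18:30.
So the common availability across everyone is 09:05-10:45, 16:10-18:30.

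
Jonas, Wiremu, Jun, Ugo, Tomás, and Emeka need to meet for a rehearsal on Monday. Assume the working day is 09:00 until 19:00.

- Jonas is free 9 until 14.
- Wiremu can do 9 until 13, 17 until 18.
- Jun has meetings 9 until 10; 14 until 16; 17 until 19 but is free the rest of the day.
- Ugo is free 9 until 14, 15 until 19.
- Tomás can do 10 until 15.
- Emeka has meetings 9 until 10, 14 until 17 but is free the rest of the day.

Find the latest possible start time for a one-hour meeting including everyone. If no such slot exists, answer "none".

12:00

Jonas free: 09:00-14:00.
Wiremu free: 09:00-13:00, 17:00-18:00.
Jun free: 10:00-14:00, 16:00-17:00 (invert busy blocks within the working day).
Ugo free: 09:00-14:00, 15:00-19:00.
Tomás free: 10:00-15:00.
Emeka free: 10:00-14:00, 17:00-19:00 (invert busy blocks within the working day).
Jonas ∩ Wiremu: 09:00-13:00.
Jonas ∩ Wiremu ∩ Jun: 10:00-13:00.
Jonas ∩ Wiremu ∩ Jun ∩ Ugo: 10:00-13:00.
Jonas ∩ Wiremu ∩ Jun ∩ Ugo ∩ Tomás: 10:00-13:00.
Jonas ∩ Wiremu ∩ Jun ∩ Ugo ∩ Tomás ∩ Emeka: 10:00-13:00.
The last common window of at least 60 minutes is 10:00-13:00; a 60-minute meeting can start as late as 12:00 and still end by 13:00.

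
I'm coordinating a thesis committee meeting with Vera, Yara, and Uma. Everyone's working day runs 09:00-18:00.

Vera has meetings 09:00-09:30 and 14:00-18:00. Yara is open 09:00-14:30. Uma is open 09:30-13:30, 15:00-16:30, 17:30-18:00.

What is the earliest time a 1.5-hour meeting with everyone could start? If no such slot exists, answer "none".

Vera free: 09:30-14:00 (invert busy blocks within the working day).
Yara free: 09:00-14:30.
Uma free: 09:30-13:30, 15:00-16:30, 17:30-18:00.
Vera ∩ Yara: 09:30-14:00.
Vera ∩ Yara ∩ Uma: 09:30-13:30.
Those are the intersection windows.
The first common window of at least 90 minutes is 09:30-13:30, so the earliest start is 09:30.

09:30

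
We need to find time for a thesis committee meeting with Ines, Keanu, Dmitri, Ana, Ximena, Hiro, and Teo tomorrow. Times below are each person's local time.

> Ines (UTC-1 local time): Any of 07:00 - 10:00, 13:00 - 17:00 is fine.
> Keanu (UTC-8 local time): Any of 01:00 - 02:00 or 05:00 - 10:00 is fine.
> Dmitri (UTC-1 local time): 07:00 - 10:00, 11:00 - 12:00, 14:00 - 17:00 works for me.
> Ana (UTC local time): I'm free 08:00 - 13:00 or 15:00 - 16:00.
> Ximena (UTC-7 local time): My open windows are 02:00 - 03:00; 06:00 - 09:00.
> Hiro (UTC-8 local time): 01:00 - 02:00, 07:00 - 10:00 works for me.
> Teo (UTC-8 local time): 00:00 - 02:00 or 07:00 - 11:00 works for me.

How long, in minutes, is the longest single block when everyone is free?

60

Ines in UTC: 08:00-11:00, 14:00-18:00 (add 1h to convert from UTC-1).
Keanu in UTC: 09:00-10:00, 13:00-18:00 (add 8h to convert from UTC-8).
Dmitri in UTC: 08:00-11:00, 12:00-13:00, 15:00-18:00 (add 1h to convert from UTC-1).
Ana in UTC: 08:00-13:00, 15:00-16:00.
Ximena in UTC: 09:00-10:00, 13:00-16:00 (add 7h to convert from UTC-7).
Hiro in UTC: 09:00-10:00, 15:00-18:00 (add 8h to convert from UTC-8).
Teo in UTC: 08:00-10:00, 15:00-19:00 (add 8h to convert from UTC-8).
Ines ∩ Keanu: 09:00-10:00, 14:00-18:00.
Ines ∩ Keanu ∩ Dmitri: 09:00-10:00, 15:00-18:00.
Ines ∩ Keanu ∩ Dmitri ∩ Ana: 09:00-10:00, 15:00-16:00.
Ines ∩ Keanu ∩ Dmitri ∩ Ana ∩ Ximena: 09:00-10:00, 15:00-16:00.
Ines ∩ Keanu ∩ Dmitri ∩ Ana ∩ Ximena ∩ Hiro: 09:00-10:00, 15:00-16:00.
Ines ∩ Keanu ∩ Dmitri ∩ Ana ∩ Ximena ∩ Hiro ∩ Teo: 09:00-10:00, 15:00-16:00.
The longest is 09:00-10:00 at 60 minutes.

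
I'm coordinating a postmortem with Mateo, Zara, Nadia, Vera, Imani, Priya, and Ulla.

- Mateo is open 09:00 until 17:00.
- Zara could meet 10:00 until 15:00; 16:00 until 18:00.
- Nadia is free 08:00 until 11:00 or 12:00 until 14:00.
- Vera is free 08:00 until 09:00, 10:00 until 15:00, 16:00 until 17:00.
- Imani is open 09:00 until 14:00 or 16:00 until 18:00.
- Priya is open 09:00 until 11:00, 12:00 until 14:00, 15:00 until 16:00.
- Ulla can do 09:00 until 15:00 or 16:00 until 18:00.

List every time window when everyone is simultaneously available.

Mateo ∩ Zara: 10:00-15:00, 16:00-17:00.
Mateo ∩ Zara ∩ Nadia: 10:00-11:00, 12:00-14:00.
Mateo ∩ Zara ∩ Nadia ∩ Vera: 10:00-11:00, 12:00-14:00.
Mateo ∩ Zara ∩ Nadia ∩ Vera ∩ Imani: 10:00-11:00, 12:00-14:00.
Mateo ∩ Zara ∩ Nadia ∩ Vera ∩ Imani ∩ Priya: 10:00-11:00, 12:00-14:00.
Mateo ∩ Zara ∩ Nadia ∩ Vera ∩ Imani ∩ Priya ∩ Ulla: 10:00-11:00, 12:00-14:00.

10:00-11:00, 12:00-14:00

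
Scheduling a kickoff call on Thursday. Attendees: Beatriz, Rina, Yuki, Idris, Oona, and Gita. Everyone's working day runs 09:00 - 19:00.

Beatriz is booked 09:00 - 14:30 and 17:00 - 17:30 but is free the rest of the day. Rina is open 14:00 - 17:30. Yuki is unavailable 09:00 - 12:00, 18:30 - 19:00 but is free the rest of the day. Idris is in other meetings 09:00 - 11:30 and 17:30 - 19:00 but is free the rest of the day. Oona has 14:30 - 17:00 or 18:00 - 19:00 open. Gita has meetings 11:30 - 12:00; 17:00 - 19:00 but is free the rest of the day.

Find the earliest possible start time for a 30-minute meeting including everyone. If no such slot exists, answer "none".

Beatriz free: 14:30-17:00, 17:30-19:00 (invert busy blocks within the working day).
Rina free: 14:00-17:30.
Yuki free: 12:00-18:30 (invert busy blocks within the working day).
Idris free: 11:30-17:30 (invert busy blocks within the working day).
Oona free: 14:30-17:00, 18:00-19:00.
Gita free: 09:00-11:30, 12:00-17:00 (invert busy blocks within the working day).
Beatriz ∩ Rina: 14:30-17:00.
Beatriz ∩ Rina ∩ Yuki: 14:30-17:00.
Beatriz ∩ Rina ∩ Yuki ∩ Idris: 14:30-17:00.
Beatriz ∩ Rina ∩ Yuki ∩ Idris ∩ Oona: 14:30-17:00.
Beatriz ∩ Rina ∩ Yuki ∩ Idris ∩ Oona ∩ Gita: 14:30-17:00.
Those are the intersection windows.
The first common window of at least 30 minutes is 14:30-17:00, so the earliest start is 14:30.

14:30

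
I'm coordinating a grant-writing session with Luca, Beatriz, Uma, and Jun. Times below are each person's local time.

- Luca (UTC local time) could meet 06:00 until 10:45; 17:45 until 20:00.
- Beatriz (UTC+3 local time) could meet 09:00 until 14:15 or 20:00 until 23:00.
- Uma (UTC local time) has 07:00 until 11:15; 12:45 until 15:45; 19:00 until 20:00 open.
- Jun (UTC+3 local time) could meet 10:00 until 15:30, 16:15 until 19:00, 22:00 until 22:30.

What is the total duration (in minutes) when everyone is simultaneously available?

255

Luca in UTC: 06:00-10:45, 17:45-20:00.
Beatriz in UTC: 06:00-11:15, 17:00-20:00 (subtract 3h to convert from UTC+3).
Uma in UTC: 07:00-11:15, 12:45-15:45, 19:00-20:00.
Jun in UTC: 07:00-12:30, 13:15-16:00, 19:00-19:30 (subtract 3h to convert from UTC+3).
Luca ∩ Beatriz: 06:00-10:45, 17:45-20:00.
Luca ∩ Beatriz ∩ Uma: 07:00-10:45, 19:00-20:00.
Luca ∩ Beatriz ∩ Uma ∩ Jun: 07:00-10:45, 19:00-19:30.
So the common availability across everyone is 07:00-10:45, 19:00-19:30.
Summing the common windows: 225 + 30 = 255 minutes.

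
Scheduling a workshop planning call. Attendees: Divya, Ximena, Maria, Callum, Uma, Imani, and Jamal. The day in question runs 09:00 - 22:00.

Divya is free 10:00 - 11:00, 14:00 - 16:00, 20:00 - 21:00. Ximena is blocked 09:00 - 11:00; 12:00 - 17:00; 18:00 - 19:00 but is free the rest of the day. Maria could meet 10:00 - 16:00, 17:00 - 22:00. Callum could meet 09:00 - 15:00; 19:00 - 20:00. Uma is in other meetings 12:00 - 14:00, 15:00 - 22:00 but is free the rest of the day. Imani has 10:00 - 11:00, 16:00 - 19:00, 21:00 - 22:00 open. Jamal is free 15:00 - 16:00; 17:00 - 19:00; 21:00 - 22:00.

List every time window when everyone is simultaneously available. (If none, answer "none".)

Divya free: 10:00-11:00, 14:00-16:00, 20:00-21:00.
Ximena free: 11:00-12:00, 17:00-18:00, 19:00-22:00 (invert busy blocks within the working day).
Maria free: 10:00-16:00, 17:00-22:00.
Callum free: 09:00-15:00, 19:00-20:00.
Uma free: 09:00-12:00, 14:00-15:00 (invert busy blocks within the working day).
Imani free: 10:00-11:00, 16:00-19:00, 21:00-22:00.
Jamal free: 15:00-16:00, 17:00-19:00, 21:00-22:00.
Divya ∩ Ximena: 20:00-21:00.
Divya ∩ Ximena ∩ Maria: 20:00-21:00.
Divya ∩ Ximena ∩ Maria ∩ Callum: ∅.
Divya ∩ Ximena ∩ Maria ∩ Callum ∩ Uma: ∅.
Divya ∩ Ximena ∩ Maria ∩ Callum ∩ Uma ∩ Imani: ∅.
Divya ∩ Ximena ∩ Maria ∩ Callum ∩ Uma ∩ Imani ∩ Jamal: ∅.
There is no time when everyone is free.

none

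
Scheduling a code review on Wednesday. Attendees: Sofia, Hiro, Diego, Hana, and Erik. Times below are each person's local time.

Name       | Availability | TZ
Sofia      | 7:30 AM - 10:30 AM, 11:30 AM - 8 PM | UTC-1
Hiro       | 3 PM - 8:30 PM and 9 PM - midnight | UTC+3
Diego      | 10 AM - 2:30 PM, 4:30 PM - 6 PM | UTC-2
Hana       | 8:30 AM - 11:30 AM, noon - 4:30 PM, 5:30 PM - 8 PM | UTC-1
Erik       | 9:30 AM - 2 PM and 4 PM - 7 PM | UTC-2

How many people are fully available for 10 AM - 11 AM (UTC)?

2

Sofia in UTC: 08:30-11:30, 12:30-21:00 (add 1h to convert from UTC-1).
Hiro in UTC: 12:00-17:30, 18:00-21:00 (subtract 3h to convert from UTC+3).
Diego in UTC: 12:00-16:30, 18:30-20:00 (add 2h to convert from UTC-2).
Hana in UTC: 09:30-12:30, 13:00-17:30, 18:30-21:00 (add 1h to convert from UTC-1).
Erik in UTC: 11:30-16:00, 18:00-21:00 (add 2h to convert from UTC-2).
Sofia and Hana can make the full 10:00-11:00 slot — that's 2.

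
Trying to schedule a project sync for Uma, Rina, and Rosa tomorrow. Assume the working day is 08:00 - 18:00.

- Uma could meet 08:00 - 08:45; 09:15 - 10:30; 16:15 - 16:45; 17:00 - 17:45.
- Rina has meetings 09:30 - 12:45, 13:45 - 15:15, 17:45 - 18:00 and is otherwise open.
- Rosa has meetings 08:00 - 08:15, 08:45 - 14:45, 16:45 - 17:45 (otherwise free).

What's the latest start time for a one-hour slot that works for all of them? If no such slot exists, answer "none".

none

Uma free: 08:00-08:45, 09:15-10:30, 16:15-16:45, 17:00-17:45.
Rina free: 08:00-09:30, 12:45-13:45, 15:15-17:45 (invert busy blocks within the working day).
Rosa free: 08:15-08:45, 14:45-16:45, 17:45-18:00 (invert busy blocks within the working day).
Uma ∩ Rina: 08:00-08:45, 09:15-09:30, 16:15-16:45, 17:00-17:45.
Uma ∩ Rina ∩ Rosa: 08:15-08:45, 16:15-16:45.
No common window is at least 60 minutes long.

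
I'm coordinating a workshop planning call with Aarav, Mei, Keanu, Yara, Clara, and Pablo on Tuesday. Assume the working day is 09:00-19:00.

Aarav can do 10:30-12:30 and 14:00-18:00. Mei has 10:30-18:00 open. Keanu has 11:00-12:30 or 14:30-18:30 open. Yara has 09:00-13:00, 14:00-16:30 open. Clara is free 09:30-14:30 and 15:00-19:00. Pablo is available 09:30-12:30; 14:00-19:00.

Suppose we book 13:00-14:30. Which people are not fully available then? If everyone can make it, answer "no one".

Aarav: not fully free for 13:00-14:30. Mei: free for 13:00-14:30. Keanu: not fully free for 13:00-14:30. Yara: not fully free for 13:00-14:30. Clara: free for 13:00-14:30. Pablo: not fully free for 13:00-14:30.

Aarav, Keanu, Pablo, Yara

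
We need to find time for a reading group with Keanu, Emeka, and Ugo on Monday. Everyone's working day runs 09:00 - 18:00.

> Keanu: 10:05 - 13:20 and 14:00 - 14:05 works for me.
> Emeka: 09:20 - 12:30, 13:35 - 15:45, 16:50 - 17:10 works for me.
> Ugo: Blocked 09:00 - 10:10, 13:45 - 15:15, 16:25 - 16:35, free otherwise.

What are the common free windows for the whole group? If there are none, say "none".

Keanu free: 10:05-13:20, 14:00-14:05.
Emeka free: 09:20-12:30, 13:35-15:45, 16:50-17:10.
Ugo free: 10:10-13:45, 15:15-16:25, 16:35-18:00 (invert busy blocks within the working day).
Keanu ∩ Emeka: 10:05-12:30, 14:00-14:05.
Keanu ∩ Emeka ∩ Ugo: 10:10-12:30.

10:10-12:30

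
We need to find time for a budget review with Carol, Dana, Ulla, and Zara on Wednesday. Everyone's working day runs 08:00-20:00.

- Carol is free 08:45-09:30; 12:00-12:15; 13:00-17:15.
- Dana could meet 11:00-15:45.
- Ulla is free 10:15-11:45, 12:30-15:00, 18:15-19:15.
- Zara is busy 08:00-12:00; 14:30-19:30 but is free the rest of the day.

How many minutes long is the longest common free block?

Carol free: 08:45-09:30, 12:00-12:15, 13:00-17:15.
Dana free: 11:00-15:45.
Ulla free: 10:15-11:45, 12:30-15:00, 18:15-19:15.
Zara free: 12:00-14:30, 19:30-20:00 (invert busy blocks within the working day).
Carol ∩ Dana: 12:00-12:15, 13:00-15:45.
Carol ∩ Dana ∩ Ulla: 13:00-15:00.
Carol ∩ Dana ∩ Ulla ∩ Zara: 13:00-14:30.
The longest is 13:00-14:30 at 90 minutes.

90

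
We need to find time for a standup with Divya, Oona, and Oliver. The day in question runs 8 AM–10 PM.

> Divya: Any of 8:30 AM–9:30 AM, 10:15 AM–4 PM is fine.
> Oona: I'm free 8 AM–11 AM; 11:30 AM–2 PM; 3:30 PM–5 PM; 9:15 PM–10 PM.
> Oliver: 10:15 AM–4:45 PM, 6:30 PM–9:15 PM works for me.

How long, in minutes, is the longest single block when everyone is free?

Divya ∩ Oona: 08:30-09:30, 10:15-11:00, 11:30-14:00, 15:30-16:00.
Divya ∩ Oona ∩ Oliver: 10:15-11:00, 11:30-14:00, 15:30-16:00.
The longest is 11:30-14:00 at 150 minutes.

150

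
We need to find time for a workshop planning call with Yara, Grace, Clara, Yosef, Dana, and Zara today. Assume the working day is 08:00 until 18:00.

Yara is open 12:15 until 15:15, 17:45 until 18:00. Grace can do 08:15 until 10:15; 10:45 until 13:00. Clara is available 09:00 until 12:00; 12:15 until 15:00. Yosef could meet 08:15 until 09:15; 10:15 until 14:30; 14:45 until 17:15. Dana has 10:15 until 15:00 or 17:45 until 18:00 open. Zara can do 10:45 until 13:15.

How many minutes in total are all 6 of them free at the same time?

Yara ∩ Grace: 12:15-13:00.
Yara ∩ Grace ∩ Clara: 12:15-13:00.
Yara ∩ Grace ∩ Clara ∩ Yosef: 12:15-13:00.
Yara ∩ Grace ∩ Clara ∩ Yosef ∩ Dana: 12:15-13:00.
Yara ∩ Grace ∩ Clara ∩ Yosef ∩ Dana ∩ Zara: 12:15-13:00.
Those are the intersection windows.
That's a single block of 45 minutes.

45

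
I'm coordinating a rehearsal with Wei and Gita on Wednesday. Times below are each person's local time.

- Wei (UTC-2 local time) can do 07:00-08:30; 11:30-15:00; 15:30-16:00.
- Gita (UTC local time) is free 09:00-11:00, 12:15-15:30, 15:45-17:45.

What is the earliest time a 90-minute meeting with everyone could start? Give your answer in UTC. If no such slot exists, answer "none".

Wei in UTC: 09:00-10:30, 13:30-17:00, 17:30-18:00 (add 2h to convert from UTC-2).
Gita in UTC: 09:00-11:00, 12:15-15:30, 15:45-17:45.
Wei ∩ Gita: 09:00-10:30, 13:30-15:30, 15:45-17:00, 17:30-17:45.
The first common window of at least 90 minutes is 09:00-10:30, so the earliest start is 09:00.

09:00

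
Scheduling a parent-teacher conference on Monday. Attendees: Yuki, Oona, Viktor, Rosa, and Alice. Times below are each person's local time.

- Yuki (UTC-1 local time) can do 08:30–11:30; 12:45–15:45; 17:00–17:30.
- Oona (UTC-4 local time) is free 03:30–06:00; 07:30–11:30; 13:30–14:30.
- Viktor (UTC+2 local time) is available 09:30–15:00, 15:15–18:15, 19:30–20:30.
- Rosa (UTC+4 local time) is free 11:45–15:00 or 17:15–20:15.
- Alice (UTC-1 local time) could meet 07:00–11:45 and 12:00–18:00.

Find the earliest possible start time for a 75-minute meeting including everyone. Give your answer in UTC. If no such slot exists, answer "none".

Yuki in UTC: 09:30-12:30, 13:45-16:45, 18:00-18:30 (add 1h to convert from UTC-1).
Oona in UTC: 07:30-10:00, 11:30-15:30, 17:30-18:30 (add 4h to convert from UTC-4).
Viktor in UTC: 07:30-13:00, 13:15-16:15, 17:30-18:30 (subtract 2h to convert from UTC+2).
Rosa in UTC: 07:45-11:00, 13:15-16:15 (subtract 4h to convert from UTC+4).
Alice in UTC: 08:00-12:45, 13:00-19:00 (add 1h to convert from UTC-1).
Yuki ∩ Oona: 09:30-10:00, 11:30-12:30, 13:45-15:30, 18:00-18:30.
Yuki ∩ Oona ∩ Viktor: 09:30-10:00, 11:30-12:30, 13:45-15:30, 18:00-18:30.
Yuki ∩ Oona ∩ Viktor ∩ Rosa: 09:30-10:00, 13:45-15:30.
Yuki ∩ Oona ∩ Viktor ∩ Rosa ∩ Alice: 09:30-10:00, 13:45-15:30.
Those are the intersection windows.
The first common window of at least 75 minutes is 13:45-15:30, so the earliest start is 13:45.

13:45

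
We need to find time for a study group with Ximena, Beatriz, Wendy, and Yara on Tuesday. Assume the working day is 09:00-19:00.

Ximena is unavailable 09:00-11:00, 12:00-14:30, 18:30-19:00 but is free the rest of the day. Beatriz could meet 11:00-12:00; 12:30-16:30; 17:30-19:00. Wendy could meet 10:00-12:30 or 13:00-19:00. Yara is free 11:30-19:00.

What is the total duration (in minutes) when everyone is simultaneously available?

210

Ximena free: 11:00-12:00, 14:30-18:30 (invert busy blocks within the working day).
Beatriz free: 11:00-12:00, 12:30-16:30, 17:30-19:00.
Wendy free: 10:00-12:30, 13:00-19:00.
Yara free: 11:30-19:00.
Ximena ∩ Beatriz: 11:00-12:00, 14:30-16:30, 17:30-18:30.
Ximena ∩ Beatriz ∩ Wendy: 11:00-12:00, 14:30-16:30, 17:30-18:30.
Ximena ∩ Beatriz ∩ Wendy ∩ Yara: 11:30-12:00, 14:30-16:30, 17:30-18:30.
Summing the common windows: 30 + 120 + 60 = 210 minutes.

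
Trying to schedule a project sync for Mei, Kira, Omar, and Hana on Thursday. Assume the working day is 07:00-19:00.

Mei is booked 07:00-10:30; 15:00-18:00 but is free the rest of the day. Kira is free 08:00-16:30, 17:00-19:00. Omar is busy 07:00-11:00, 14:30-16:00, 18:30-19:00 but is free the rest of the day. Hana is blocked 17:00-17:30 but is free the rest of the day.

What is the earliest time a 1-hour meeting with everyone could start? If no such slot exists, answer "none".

Mei free: 10:30-15:00, 18:00-19:00 (invert busy blocks within the working day).
Kira free: 08:00-16:30, 17:00-19:00.
Omar free: 11:00-14:30, 16:00-18:30 (invert busy blocks within the working day).
Hana free: 07:00-17:00, 17:30-19:00 (invert busy blocks within the working day).
Mei ∩ Kira: 10:30-15:00, 18:00-19:00.
Mei ∩ Kira ∩ Omar: 11:00-14:30, 18:00-18:30.
Mei ∩ Kira ∩ Omar ∩ Hana: 11:00-14:30, 18:00-18:30.
The first common window of at least 60 minutes is 11:00-14:30, so the earliest start is 11:00.

11:00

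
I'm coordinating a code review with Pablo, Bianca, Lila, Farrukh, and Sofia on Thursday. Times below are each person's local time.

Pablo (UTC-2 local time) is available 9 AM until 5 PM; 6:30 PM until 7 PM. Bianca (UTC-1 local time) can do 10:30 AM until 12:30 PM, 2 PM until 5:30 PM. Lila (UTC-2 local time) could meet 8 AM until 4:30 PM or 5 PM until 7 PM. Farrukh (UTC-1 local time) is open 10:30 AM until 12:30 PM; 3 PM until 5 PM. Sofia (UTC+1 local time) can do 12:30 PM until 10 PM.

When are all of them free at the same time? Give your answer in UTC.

Pablo in UTC: 11:00-19:00, 20:30-21:00 (add 2h to convert from UTC-2).
Bianca in UTC: 11:30-13:30, 15:00-18:30 (add 1h to convert from UTC-1).
Lila in UTC: 10:00-18:30, 19:00-21:00 (add 2h to convert from UTC-2).
Farrukh in UTC: 11:30-13:30, 16:00-18:00 (add 1h to convert from UTC-1).
Sofia in UTC: 11:30-21:00 (subtract 1h to convert from UTC+1).
Pablo ∩ Bianca: 11:30-13:30, 15:00-18:30.
Pablo ∩ Bianca ∩ Lila: 11:30-13:30, 15:00-18:30.
Pablo ∩ Bianca ∩ Lila ∩ Farrukh: 11:30-13:30, 16:00-18:00.
Pablo ∩ Bianca ∩ Lila ∩ Farrukh ∩ Sofia: 11:30-13:30, 16:00-18:00.

11:30-13:30, 16:00-18:00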